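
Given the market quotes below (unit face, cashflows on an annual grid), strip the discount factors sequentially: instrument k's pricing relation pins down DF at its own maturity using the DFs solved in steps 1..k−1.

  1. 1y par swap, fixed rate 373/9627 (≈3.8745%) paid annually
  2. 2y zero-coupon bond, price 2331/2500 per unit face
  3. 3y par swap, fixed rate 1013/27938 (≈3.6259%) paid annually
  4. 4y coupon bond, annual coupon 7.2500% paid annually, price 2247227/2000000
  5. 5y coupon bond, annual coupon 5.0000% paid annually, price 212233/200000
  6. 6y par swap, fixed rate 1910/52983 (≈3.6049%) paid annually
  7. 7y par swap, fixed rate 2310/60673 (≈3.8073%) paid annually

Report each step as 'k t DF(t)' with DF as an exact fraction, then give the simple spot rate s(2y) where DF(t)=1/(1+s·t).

1 1 9627/10000
2 2 2331/2500
3 3 8987/10000
4 4 2147/2500
5 5 8367/10000
6 6 809/1000
7 7 769/1000
s(2y) = (1/(2331/2500) − 1)/(2) = 169/4662 ≈ 3.6251%

step 1 [1y] swap r/1=373/9627: DF=(1 − 373/9627·(0))/(1+373/9627) = 9627/10000 ≈ 0.962700
step 2 [2y] zero: DF = P = 2331/2500 ≈ 0.932400
step 3 [3y] swap r/1=1013/27938: DF=(1 − 1013/27938·(0.962700+0.932400))/(1+1013/27938) = 8987/10000 ≈ 0.898700
step 4 [4y] bond c/1=29/400: DF=(2247227/2000000 − 29/400·(0.962700+0.932400+0.898700))/(1+29/400) = 2147/2500 ≈ 0.858800
step 5 [5y] bond c/1=1/20: DF=(212233/200000 − 1/20·(0.962700+0.932400+0.898700+0.858800))/(1+1/20) = 8367/10000 ≈ 0.836700
step 6 [6y] swap r/1=1910/52983: DF=(1 − 1910/52983·(0.962700+0.932400+0.898700+0.858800+0.836700))/(1+1910/52983) = 809/1000 ≈ 0.809000
step 7 [7y] swap r/1=2310/60673: DF=(1 − 2310/60673·(0.962700+0.932400+0.898700+0.858800+0.836700+0.809000))/(1+2310/60673) = 769/1000 ≈ 0.769000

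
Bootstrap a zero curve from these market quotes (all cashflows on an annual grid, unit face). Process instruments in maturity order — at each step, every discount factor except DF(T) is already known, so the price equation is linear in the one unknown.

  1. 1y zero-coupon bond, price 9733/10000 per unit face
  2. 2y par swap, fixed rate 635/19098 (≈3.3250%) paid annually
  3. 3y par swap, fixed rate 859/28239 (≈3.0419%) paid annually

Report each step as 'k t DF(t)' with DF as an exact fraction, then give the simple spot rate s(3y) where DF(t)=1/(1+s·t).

step 1 [1y] zero: DF = P = 9733/10000 ≈ 0.973300
step 2 [2y] swap r/1=635/19098: DF=(1 − 635/19098·(0.973300))/(1+635/19098) = 1873/2000 ≈ 0.936500
step 3 [3y] swap r/1=859/28239: DF=(1 − 859/28239·(0.973300+0.936500))/(1+859/28239) = 9141/10000 ≈ 0.914100

1 1 9733/10000
2 2 1873/2000
3 3 9141/10000
s(3y) = (1/(9141/10000) − 1)/(3) = 859/27423 ≈ 3.1324%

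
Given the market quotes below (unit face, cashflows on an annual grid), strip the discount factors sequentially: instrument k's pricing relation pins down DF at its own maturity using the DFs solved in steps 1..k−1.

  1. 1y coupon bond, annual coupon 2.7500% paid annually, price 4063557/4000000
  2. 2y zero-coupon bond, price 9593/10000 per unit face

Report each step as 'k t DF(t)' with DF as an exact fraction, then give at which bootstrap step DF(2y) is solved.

step 1 [1y] bond c/1=11/400: DF=(4063557/4000000 − 11/400·(0))/(1+11/400) = 9887/10000 ≈ 0.988700
step 2 [2y] zero: DF = P = 9593/10000 ≈ 0.959300

1 1 9887/10000
2 2 9593/10000
DF(2y) is solved at step 2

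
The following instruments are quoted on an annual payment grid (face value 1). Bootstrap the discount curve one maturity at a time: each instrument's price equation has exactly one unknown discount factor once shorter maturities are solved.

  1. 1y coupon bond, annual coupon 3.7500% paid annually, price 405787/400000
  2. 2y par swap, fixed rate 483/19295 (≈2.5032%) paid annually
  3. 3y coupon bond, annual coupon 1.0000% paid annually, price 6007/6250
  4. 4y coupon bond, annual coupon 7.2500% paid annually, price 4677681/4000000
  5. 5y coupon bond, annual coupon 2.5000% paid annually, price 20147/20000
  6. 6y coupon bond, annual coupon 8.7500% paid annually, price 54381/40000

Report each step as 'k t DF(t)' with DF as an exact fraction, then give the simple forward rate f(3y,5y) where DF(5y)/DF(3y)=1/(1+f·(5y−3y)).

1 1 4889/5000
2 2 9517/10000
3 3 373/400
4 4 8969/10000
5 5 8911/10000
6 6 219/250
f(3y,5y) = ((373/400)/(8911/10000) − 1)/(2) = 207/8911 ≈ 2.3230%

step 1 [1y] bond c/1=3/80: DF=(405787/400000 − 3/80·(0))/(1+3/80) = 4889/5000 ≈ 0.977800
step 2 [2y] swap r/1=483/19295: DF=(1 − 483/19295·(0.977800))/(1+483/19295) = 9517/10000 ≈ 0.951700
step 3 [3y] bond c/1=1/100: DF=(6007/6250 − 1/100·(0.977800+0.951700))/(1+1/100) = 373/400 ≈ 0.932500
step 4 [4y] bond c/1=29/400: DF=(4677681/4000000 − 29/400·(0.977800+0.951700+0.932500))/(1+29/400) = 8969/10000 ≈ 0.896900
step 5 [5y] bond c/1=1/40: DF=(20147/20000 − 1/40·(0.977800+0.951700+0.932500+0.896900))/(1+1/40) = 8911/10000 ≈ 0.891100
step 6 [6y] bond c/1=7/80: DF=(54381/40000 − 7/80·(0.977800+0.951700+0.932500+0.896900+0.891100))/(1+7/80) = 219/250 ≈ 0.876000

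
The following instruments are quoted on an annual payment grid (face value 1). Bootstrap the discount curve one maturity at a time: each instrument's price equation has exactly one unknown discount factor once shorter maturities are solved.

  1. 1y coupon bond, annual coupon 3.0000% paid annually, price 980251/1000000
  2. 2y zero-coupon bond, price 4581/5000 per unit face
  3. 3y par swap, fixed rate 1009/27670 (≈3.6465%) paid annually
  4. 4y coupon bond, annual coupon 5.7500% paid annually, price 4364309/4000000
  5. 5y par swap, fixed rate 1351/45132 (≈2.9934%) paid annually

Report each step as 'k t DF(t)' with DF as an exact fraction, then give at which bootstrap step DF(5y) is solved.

step 1 [1y] bond c/1=3/100: DF=(980251/1000000 − 3/100·(0))/(1+3/100) = 9517/10000 ≈ 0.951700
step 2 [2y] zero: DF = P = 4581/5000 ≈ 0.916200
step 3 [3y] swap r/1=1009/27670: DF=(1 − 1009/27670·(0.951700+0.916200))/(1+1009/27670) = 8991/10000 ≈ 0.899100
step 4 [4y] bond c/1=23/400: DF=(4364309/4000000 − 23/400·(0.951700+0.916200+0.899100))/(1+23/400) = 8813/10000 ≈ 0.881300
step 5 [5y] swap r/1=1351/45132: DF=(1 − 1351/45132·(0.951700+0.916200+0.899100+0.881300))/(1+1351/45132) = 8649/10000 ≈ 0.864900

1 1 9517/10000
2 2 4581/5000
3 3 8991/10000
4 4 8813/10000
5 5 8649/10000
DF(5y) is solved at step 5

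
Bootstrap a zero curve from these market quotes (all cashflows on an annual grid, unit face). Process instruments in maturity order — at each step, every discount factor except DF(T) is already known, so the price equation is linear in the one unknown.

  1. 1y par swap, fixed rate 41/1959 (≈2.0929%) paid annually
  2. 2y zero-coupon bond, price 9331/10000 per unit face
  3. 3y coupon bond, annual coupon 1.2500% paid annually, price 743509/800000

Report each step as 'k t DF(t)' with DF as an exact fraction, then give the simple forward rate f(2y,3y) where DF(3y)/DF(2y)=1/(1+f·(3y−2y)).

1 1 1959/2000
2 2 9331/10000
3 3 8943/10000
f(2y,3y) = ((9331/10000)/(8943/10000) − 1)/(1) = 388/8943 ≈ 4.3386%

step 1 [1y] swap r/1=41/1959: DF=(1 − 41/1959·(0))/(1+41/1959) = 1959/2000 ≈ 0.979500
step 2 [2y] zero: DF = P = 9331/10000 ≈ 0.933100
step 3 [3y] bond c/1=1/80: DF=(743509/800000 − 1/80·(0.979500+0.933100))/(1+1/80) = 8943/10000 ≈ 0.894300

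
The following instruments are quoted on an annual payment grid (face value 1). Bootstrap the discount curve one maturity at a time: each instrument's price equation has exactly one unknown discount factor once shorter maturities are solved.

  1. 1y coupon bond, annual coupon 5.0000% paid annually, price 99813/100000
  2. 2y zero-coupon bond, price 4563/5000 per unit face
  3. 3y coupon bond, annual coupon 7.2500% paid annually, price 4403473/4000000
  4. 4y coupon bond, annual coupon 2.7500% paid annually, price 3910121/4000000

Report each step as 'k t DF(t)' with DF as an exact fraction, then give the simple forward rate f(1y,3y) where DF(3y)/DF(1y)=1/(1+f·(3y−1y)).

step 1 [1y] bond c/1=1/20: DF=(99813/100000 − 1/20·(0))/(1+1/20) = 4753/5000 ≈ 0.950600
step 2 [2y] zero: DF = P = 4563/5000 ≈ 0.912600
step 3 [3y] bond c/1=29/400: DF=(4403473/4000000 − 29/400·(0.950600+0.912600))/(1+29/400) = 1801/2000 ≈ 0.900500
step 4 [4y] bond c/1=11/400: DF=(3910121/4000000 − 11/400·(0.950600+0.912600+0.900500))/(1+11/400) = 4387/5000 ≈ 0.877400

1 1 4753/5000
2 2 4563/5000
3 3 1801/2000
4 4 4387/5000
f(1y,3y) = ((4753/5000)/(1801/2000) − 1)/(2) = 501/18010 ≈ 2.7818%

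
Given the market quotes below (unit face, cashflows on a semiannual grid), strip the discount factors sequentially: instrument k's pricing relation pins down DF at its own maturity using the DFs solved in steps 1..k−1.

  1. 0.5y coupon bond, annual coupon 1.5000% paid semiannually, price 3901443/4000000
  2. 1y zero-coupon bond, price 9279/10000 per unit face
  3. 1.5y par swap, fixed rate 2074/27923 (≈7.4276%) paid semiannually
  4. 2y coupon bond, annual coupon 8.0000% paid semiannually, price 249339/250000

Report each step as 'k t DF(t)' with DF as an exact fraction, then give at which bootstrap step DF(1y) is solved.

step 1 [0.5y] bond c/2=3/400: DF=(3901443/4000000 − 3/400·(0))/(1+3/400) = 9681/10000 ≈ 0.968100
step 2 [1y] zero: DF = P = 9279/10000 ≈ 0.927900
step 3 [1.5y] swap r/2=1037/27923: DF=(1 − 1037/27923·(0.968100+0.927900))/(1+1037/27923) = 8963/10000 ≈ 0.896300
step 4 [2y] bond c/2=1/25: DF=(249339/250000 − 1/25·(0.968100+0.927900+0.896300))/(1+1/25) = 2129/2500 ≈ 0.851600

1 1/2 9681/10000
2 1 9279/10000
3 3/2 8963/10000
4 2 2129/2500
DF(1y) is solved at step 2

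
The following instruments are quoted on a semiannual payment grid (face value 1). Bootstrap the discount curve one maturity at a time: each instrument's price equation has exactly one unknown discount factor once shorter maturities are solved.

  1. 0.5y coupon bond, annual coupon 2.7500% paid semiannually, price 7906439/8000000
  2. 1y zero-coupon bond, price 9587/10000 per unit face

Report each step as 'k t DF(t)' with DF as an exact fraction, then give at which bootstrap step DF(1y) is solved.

step 1 [0.5y] bond c/2=11/800: DF=(7906439/8000000 − 11/800·(0))/(1+11/800) = 9749/10000 ≈ 0.974900
step 2 [1y] zero: DF = P = 9587/10000 ≈ 0.958700

1 1/2 9749/10000
2 1 9587/10000
DF(1y) is solved at step 2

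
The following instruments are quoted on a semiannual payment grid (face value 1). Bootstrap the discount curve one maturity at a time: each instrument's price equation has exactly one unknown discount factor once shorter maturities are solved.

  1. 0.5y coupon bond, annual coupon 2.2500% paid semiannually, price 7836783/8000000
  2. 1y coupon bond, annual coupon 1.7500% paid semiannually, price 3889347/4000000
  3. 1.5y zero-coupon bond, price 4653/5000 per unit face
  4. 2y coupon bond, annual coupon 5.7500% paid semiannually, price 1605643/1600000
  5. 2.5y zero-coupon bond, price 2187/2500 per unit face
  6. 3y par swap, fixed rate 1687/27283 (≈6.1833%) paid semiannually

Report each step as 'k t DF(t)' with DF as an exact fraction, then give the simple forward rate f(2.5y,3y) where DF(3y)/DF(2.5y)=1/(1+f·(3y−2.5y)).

1 1/2 9687/10000
2 1 1911/2000
3 3/2 4653/5000
4 2 8957/10000
5 5/2 2187/2500
6 3 8313/10000
f(2.5y,3y) = ((2187/2500)/(8313/10000) − 1)/(1/2) = 290/2771 ≈ 10.4655%

step 1 [0.5y] bond c/2=9/800: DF=(7836783/8000000 − 9/800·(0))/(1+9/800) = 9687/10000 ≈ 0.968700
step 2 [1y] bond c/2=7/800: DF=(3889347/4000000 − 7/800·(0.968700))/(1+7/800) = 1911/2000 ≈ 0.955500
step 3 [1.5y] zero: DF = P = 4653/5000 ≈ 0.930600
step 4 [2y] bond c/2=23/800: DF=(1605643/1600000 − 23/800·(0.968700+0.955500+0.930600))/(1+23/800) = 8957/10000 ≈ 0.895700
step 5 [2.5y] zero: DF = P = 2187/2500 ≈ 0.874800
step 6 [3y] swap r/2=1687/54566: DF=(1 − 1687/54566·(0.968700+0.955500+0.930600+0.895700+0.874800))/(1+1687/54566) = 8313/10000 ≈ 0.831300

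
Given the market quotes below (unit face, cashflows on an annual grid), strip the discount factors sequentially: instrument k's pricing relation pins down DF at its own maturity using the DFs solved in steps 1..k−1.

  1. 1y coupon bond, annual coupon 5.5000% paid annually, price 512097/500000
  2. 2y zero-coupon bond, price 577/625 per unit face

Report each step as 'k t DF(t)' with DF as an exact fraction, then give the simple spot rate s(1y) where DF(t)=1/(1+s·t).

1 1 2427/2500
2 2 577/625
s(1y) = (1/(2427/2500) − 1)/(1) = 73/2427 ≈ 3.0078%

step 1 [1y] bond c/1=11/200: DF=(512097/500000 − 11/200·(0))/(1+11/200) = 2427/2500 ≈ 0.970800
step 2 [2y] zero: DF = P = 577/625 ≈ 0.923200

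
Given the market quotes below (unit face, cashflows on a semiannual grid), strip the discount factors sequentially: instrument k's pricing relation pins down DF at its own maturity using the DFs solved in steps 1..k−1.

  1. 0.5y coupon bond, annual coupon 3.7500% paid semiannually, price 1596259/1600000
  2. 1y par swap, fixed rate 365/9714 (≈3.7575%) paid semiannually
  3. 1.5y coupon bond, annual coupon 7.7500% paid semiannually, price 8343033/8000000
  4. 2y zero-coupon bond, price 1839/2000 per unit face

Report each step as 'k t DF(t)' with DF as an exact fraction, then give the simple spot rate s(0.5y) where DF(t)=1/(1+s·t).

1 1/2 9793/10000
2 1 1927/2000
3 3/2 1863/2000
4 2 1839/2000
s(0.5y) = (1/(9793/10000) − 1)/(1/2) = 414/9793 ≈ 4.2275%

step 1 [0.5y] bond c/2=3/160: DF=(1596259/1600000 − 3/160·(0))/(1+3/160) = 9793/10000 ≈ 0.979300
step 2 [1y] swap r/2=365/19428: DF=(1 − 365/19428·(0.979300))/(1+365/19428) = 1927/2000 ≈ 0.963500
step 3 [1.5y] bond c/2=31/800: DF=(8343033/8000000 − 31/800·(0.979300+0.963500))/(1+31/800) = 1863/2000 ≈ 0.931500
step 4 [2y] zero: DF = P = 1839/2000 ≈ 0.919500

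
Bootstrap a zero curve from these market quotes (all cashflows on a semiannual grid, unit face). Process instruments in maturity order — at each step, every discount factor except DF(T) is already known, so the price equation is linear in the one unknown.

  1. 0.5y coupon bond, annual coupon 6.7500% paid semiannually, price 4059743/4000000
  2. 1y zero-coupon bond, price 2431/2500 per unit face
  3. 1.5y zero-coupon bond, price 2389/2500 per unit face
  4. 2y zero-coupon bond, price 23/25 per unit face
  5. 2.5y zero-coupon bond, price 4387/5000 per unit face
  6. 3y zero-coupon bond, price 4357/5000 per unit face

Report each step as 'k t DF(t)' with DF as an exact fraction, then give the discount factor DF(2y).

step 1 [0.5y] bond c/2=27/800: DF=(4059743/4000000 − 27/800·(0))/(1+27/800) = 4909/5000 ≈ 0.981800
step 2 [1y] zero: DF = P = 2431/2500 ≈ 0.972400
step 3 [1.5y] zero: DF = P = 2389/2500 ≈ 0.955600
step 4 [2y] zero: DF = P = 23/25 ≈ 0.920000
step 5 [2.5y] zero: DF = P = 4387/5000 ≈ 0.877400
step 6 [3y] zero: DF = P = 4357/5000 ≈ 0.871400

1 1/2 4909/5000
2 1 2431/2500
3 3/2 2389/2500
4 2 23/25
5 5/2 4387/5000
6 3 4357/5000
DF(2y) = 23/25 ≈ 0.920000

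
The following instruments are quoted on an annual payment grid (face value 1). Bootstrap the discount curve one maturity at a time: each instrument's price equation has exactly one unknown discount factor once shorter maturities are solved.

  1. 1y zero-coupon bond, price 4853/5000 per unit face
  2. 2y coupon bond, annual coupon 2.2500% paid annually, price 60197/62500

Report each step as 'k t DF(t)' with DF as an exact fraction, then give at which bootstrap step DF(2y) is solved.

1 1 4853/5000
2 2 4603/5000
DF(2y) is solved at step 2

step 1 [1y] zero: DF = P = 4853/5000 ≈ 0.970600
step 2 [2y] bond c/1=9/400: DF=(60197/62500 − 9/400·(0.970600))/(1+9/400) = 4603/5000 ≈ 0.920600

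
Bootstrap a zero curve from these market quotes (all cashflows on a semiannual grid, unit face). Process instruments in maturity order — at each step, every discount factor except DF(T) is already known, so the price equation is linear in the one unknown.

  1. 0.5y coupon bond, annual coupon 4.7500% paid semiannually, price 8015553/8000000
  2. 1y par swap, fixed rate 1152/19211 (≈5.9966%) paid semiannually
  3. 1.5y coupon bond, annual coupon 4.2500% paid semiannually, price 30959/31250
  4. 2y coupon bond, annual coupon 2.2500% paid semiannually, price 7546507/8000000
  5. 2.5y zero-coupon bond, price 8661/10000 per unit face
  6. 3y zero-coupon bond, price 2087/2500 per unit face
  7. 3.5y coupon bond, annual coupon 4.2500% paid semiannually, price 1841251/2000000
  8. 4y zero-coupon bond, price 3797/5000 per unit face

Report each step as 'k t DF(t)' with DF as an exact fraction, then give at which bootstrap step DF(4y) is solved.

1 1/2 9787/10000
2 1 589/625
3 3/2 9301/10000
4 2 9011/10000
5 5/2 8661/10000
6 3 2087/2500
7 7/2 197/250
8 4 3797/5000
DF(4y) is solved at step 8

step 1 [0.5y] bond c/2=19/800: DF=(8015553/8000000 − 19/800·(0))/(1+19/800) = 9787/10000 ≈ 0.978700
step 2 [1y] swap r/2=576/19211: DF=(1 − 576/19211·(0.978700))/(1+576/19211) = 589/625 ≈ 0.942400
step 3 [1.5y] bond c/2=17/800: DF=(30959/31250 − 17/800·(0.978700+0.942400))/(1+17/800) = 9301/10000 ≈ 0.930100
step 4 [2y] bond c/2=9/800: DF=(7546507/8000000 − 9/800·(0.978700+0.942400+0.930100))/(1+9/800) = 9011/10000 ≈ 0.901100
step 5 [2.5y] zero: DF = P = 8661/10000 ≈ 0.866100
step 6 [3y] zero: DF = P = 2087/2500 ≈ 0.834800
step 7 [3.5y] bond c/2=17/800: DF=(1841251/2000000 − 17/800·(0.978700+0.942400+0.930100+0.901100+0.866100+0.834800))/(1+17/800) = 197/250 ≈ 0.788000
step 8 [4y] zero: DF = P = 3797/5000 ≈ 0.759400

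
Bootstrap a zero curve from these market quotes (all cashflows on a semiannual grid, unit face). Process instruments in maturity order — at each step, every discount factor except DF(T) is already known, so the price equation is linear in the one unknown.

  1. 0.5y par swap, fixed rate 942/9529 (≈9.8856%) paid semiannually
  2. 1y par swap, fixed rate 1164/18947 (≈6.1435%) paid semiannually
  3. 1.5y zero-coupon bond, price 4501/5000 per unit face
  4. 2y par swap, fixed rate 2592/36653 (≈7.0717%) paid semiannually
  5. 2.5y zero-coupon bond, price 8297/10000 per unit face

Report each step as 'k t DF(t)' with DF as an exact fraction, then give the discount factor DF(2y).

1 1/2 9529/10000
2 1 4709/5000
3 3/2 4501/5000
4 2 544/625
5 5/2 8297/10000
DF(2y) = 544/625 ≈ 0.870400

step 1 [0.5y] swap r/2=471/9529: DF=(1 − 471/9529·(0))/(1+471/9529) = 9529/10000 ≈ 0.952900
step 2 [1y] swap r/2=582/18947: DF=(1 − 582/18947·(0.952900))/(1+582/18947) = 4709/5000 ≈ 0.941800
step 3 [1.5y] zero: DF = P = 4501/5000 ≈ 0.900200
step 4 [2y] swap r/2=1296/36653: DF=(1 − 1296/36653·(0.952900+0.941800+0.900200))/(1+1296/36653) = 544/625 ≈ 0.870400
step 5 [2.5y] zero: DF = P = 8297/10000 ≈ 0.829700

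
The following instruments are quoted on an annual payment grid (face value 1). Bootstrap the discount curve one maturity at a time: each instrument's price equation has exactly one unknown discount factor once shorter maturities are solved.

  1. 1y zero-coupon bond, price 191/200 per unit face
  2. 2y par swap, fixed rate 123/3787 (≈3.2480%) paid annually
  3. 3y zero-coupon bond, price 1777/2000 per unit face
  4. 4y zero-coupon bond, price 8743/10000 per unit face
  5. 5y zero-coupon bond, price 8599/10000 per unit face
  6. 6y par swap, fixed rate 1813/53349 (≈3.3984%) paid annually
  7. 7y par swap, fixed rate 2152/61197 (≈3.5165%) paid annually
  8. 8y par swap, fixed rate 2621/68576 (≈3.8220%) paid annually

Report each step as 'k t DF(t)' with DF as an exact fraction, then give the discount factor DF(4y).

1 1 191/200
2 2 1877/2000
3 3 1777/2000
4 4 8743/10000
5 5 8599/10000
6 6 8187/10000
7 7 981/1250
8 8 7379/10000
DF(4y) = 8743/10000 ≈ 0.874300

step 1 [1y] zero: DF = P = 191/200 ≈ 0.955000
step 2 [2y] swap r/1=123/3787: DF=(1 − 123/3787·(0.955000))/(1+123/3787) = 1877/2000 ≈ 0.938500
step 3 [3y] zero: DF = P = 1777/2000 ≈ 0.888500
step 4 [4y] zero: DF = P = 8743/10000 ≈ 0.874300
step 5 [5y] zero: DF = P = 8599/10000 ≈ 0.859900
step 6 [6y] swap r/1=1813/53349: DF=(1 − 1813/53349·(0.955000+0.938500+0.888500+0.874300+0.859900))/(1+1813/53349) = 8187/10000 ≈ 0.818700
step 7 [7y] swap r/1=2152/61197: DF=(1 − 2152/61197·(0.955000+0.938500+0.888500+0.874300+0.859900+0.818700))/(1+2152/61197) = 981/1250 ≈ 0.784800
step 8 [8y] swap r/1=2621/68576: DF=(1 − 2621/68576·(0.955000+0.938500+0.888500+0.874300+0.859900+0.818700+0.784800))/(1+2621/68576) = 7379/10000 ≈ 0.737900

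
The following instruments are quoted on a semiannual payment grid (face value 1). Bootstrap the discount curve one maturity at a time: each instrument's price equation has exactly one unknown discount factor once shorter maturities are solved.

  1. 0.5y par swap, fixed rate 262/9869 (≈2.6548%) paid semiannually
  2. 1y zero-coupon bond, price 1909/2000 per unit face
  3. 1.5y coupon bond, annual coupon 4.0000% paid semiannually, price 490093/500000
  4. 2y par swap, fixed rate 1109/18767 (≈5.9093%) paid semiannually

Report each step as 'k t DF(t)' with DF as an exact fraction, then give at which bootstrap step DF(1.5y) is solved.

1 1/2 9869/10000
2 1 1909/2000
3 3/2 9229/10000
4 2 8891/10000
DF(1.5y) is solved at step 3

step 1 [0.5y] swap r/2=131/9869: DF=(1 − 131/9869·(0))/(1+131/9869) = 9869/10000 ≈ 0.986900
step 2 [1y] zero: DF = P = 1909/2000 ≈ 0.954500
step 3 [1.5y] bond c/2=1/50: DF=(490093/500000 − 1/50·(0.986900+0.954500))/(1+1/50) = 9229/10000 ≈ 0.922900
step 4 [2y] swap r/2=1109/37534: DF=(1 − 1109/37534·(0.986900+0.954500+0.922900))/(1+1109/37534) = 8891/10000 ≈ 0.889100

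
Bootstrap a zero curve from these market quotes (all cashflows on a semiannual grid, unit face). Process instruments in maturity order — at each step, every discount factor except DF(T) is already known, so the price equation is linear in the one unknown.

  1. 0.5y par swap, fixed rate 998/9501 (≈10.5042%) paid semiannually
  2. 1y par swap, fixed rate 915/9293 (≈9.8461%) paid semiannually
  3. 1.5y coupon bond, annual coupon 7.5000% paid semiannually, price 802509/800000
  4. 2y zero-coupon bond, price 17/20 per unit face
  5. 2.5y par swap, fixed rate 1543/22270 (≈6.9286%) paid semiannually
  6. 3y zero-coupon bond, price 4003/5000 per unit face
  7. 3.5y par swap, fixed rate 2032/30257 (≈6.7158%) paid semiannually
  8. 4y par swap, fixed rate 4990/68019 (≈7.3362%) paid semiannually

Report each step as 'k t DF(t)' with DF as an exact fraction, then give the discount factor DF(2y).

1 1/2 9501/10000
2 1 1817/2000
3 3/2 8997/10000
4 2 17/20
5 5/2 8457/10000
6 3 4003/5000
7 7/2 498/625
8 4 1501/2000
DF(2y) = 17/20 ≈ 0.850000

step 1 [0.5y] swap r/2=499/9501: DF=(1 − 499/9501·(0))/(1+499/9501) = 9501/10000 ≈ 0.950100
step 2 [1y] swap r/2=915/18586: DF=(1 − 915/18586·(0.950100))/(1+915/18586) = 1817/2000 ≈ 0.908500
step 3 [1.5y] bond c/2=3/80: DF=(802509/800000 − 3/80·(0.950100+0.908500))/(1+3/80) = 8997/10000 ≈ 0.899700
step 4 [2y] zero: DF = P = 17/20 ≈ 0.850000
step 5 [2.5y] swap r/2=1543/44540: DF=(1 − 1543/44540·(0.950100+0.908500+0.899700+0.850000))/(1+1543/44540) = 8457/10000 ≈ 0.845700
step 6 [3y] zero: DF = P = 4003/5000 ≈ 0.800600
step 7 [3.5y] swap r/2=1016/30257: DF=(1 − 1016/30257·(0.950100+0.908500+0.899700+0.850000+0.845700+0.800600))/(1+1016/30257) = 498/625 ≈ 0.796800
step 8 [4y] swap r/2=2495/68019: DF=(1 − 2495/68019·(0.950100+0.908500+0.899700+0.850000+0.845700+0.800600+0.796800))/(1+2495/68019) = 1501/2000 ≈ 0.750500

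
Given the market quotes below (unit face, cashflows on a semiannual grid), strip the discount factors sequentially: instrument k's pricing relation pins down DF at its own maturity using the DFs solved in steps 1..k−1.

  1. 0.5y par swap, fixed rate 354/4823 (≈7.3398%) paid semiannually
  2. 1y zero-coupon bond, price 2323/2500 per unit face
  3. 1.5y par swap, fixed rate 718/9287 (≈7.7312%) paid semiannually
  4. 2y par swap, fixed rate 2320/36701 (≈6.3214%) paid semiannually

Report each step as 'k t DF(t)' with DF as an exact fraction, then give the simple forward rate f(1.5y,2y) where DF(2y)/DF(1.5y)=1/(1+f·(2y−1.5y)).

1 1/2 4823/5000
2 1 2323/2500
3 3/2 8923/10000
4 2 221/250
f(1.5y,2y) = ((8923/10000)/(221/250) − 1)/(1/2) = 83/4420 ≈ 1.8778%

step 1 [0.5y] swap r/2=177/4823: DF=(1 − 177/4823·(0))/(1+177/4823) = 4823/5000 ≈ 0.964600
step 2 [1y] zero: DF = P = 2323/2500 ≈ 0.929200
step 3 [1.5y] swap r/2=359/9287: DF=(1 − 359/9287·(0.964600+0.929200))/(1+359/9287) = 8923/10000 ≈ 0.892300
step 4 [2y] swap r/2=1160/36701: DF=(1 − 1160/36701·(0.964600+0.929200+0.892300))/(1+1160/36701) = 221/250 ≈ 0.884000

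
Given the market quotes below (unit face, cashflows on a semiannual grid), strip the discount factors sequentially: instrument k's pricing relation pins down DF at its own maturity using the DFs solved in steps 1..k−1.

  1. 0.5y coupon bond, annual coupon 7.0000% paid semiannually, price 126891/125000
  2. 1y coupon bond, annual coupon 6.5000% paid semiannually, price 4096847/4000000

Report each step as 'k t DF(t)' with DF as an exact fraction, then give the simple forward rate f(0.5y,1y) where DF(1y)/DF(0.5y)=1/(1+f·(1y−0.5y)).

step 1 [0.5y] bond c/2=7/200: DF=(126891/125000 − 7/200·(0))/(1+7/200) = 613/625 ≈ 0.980800
step 2 [1y] bond c/2=13/400: DF=(4096847/4000000 − 13/400·(0.980800))/(1+13/400) = 9611/10000 ≈ 0.961100

1 1/2 613/625
2 1 9611/10000
f(0.5y,1y) = ((613/625)/(9611/10000) − 1)/(1/2) = 394/9611 ≈ 4.0995%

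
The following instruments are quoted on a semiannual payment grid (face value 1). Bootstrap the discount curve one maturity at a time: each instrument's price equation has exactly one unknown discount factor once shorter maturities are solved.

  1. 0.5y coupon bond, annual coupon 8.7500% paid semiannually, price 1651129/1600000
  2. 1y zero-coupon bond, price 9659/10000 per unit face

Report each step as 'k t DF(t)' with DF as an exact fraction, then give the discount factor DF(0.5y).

1 1/2 9887/10000
2 1 9659/10000
DF(0.5y) = 9887/10000 ≈ 0.988700

step 1 [0.5y] bond c/2=7/160: DF=(1651129/1600000 − 7/160·(0))/(1+7/160) = 9887/10000 ≈ 0.988700
step 2 [1y] zero: DF = P = 9659/10000 ≈ 0.965900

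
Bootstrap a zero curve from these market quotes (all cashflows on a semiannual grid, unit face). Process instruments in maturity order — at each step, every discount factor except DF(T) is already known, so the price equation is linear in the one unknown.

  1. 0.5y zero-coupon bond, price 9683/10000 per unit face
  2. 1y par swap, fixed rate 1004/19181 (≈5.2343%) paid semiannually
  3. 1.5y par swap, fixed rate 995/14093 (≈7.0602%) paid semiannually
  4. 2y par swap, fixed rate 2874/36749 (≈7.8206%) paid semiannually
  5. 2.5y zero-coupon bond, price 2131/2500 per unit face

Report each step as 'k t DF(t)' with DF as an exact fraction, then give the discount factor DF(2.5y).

1 1/2 9683/10000
2 1 4749/5000
3 3/2 1801/2000
4 2 8563/10000
5 5/2 2131/2500
DF(2.5y) = 2131/2500 ≈ 0.852400

step 1 [0.5y] zero: DF = P = 9683/10000 ≈ 0.968300
step 2 [1y] swap r/2=502/19181: DF=(1 − 502/19181·(0.968300))/(1+502/19181) = 4749/5000 ≈ 0.949800
step 3 [1.5y] swap r/2=995/28186: DF=(1 − 995/28186·(0.968300+0.949800))/(1+995/28186) = 1801/2000 ≈ 0.900500
step 4 [2y] swap r/2=1437/36749: DF=(1 − 1437/36749·(0.968300+0.949800+0.900500))/(1+1437/36749) = 8563/10000 ≈ 0.856300
step 5 [2.5y] zero: DF = P = 2131/2500 ≈ 0.852400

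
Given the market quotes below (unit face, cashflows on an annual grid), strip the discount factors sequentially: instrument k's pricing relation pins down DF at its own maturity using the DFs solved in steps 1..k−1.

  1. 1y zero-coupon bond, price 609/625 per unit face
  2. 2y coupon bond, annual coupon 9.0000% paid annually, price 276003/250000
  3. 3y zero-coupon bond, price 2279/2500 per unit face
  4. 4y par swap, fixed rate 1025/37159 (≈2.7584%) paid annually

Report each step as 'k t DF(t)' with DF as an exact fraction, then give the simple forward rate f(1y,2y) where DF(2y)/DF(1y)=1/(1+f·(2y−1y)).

1 1 609/625
2 2 2331/2500
3 3 2279/2500
4 4 359/400
f(1y,2y) = ((609/625)/(2331/2500) − 1)/(1) = 5/111 ≈ 4.5045%

step 1 [1y] zero: DF = P = 609/625 ≈ 0.974400
step 2 [2y] bond c/1=9/100: DF=(276003/250000 − 9/100·(0.974400))/(1+9/100) = 2331/2500 ≈ 0.932400
step 3 [3y] zero: DF = P = 2279/2500 ≈ 0.911600
step 4 [4y] swap r/1=1025/37159: DF=(1 − 1025/37159·(0.974400+0.932400+0.911600))/(1+1025/37159) = 359/400 ≈ 0.897500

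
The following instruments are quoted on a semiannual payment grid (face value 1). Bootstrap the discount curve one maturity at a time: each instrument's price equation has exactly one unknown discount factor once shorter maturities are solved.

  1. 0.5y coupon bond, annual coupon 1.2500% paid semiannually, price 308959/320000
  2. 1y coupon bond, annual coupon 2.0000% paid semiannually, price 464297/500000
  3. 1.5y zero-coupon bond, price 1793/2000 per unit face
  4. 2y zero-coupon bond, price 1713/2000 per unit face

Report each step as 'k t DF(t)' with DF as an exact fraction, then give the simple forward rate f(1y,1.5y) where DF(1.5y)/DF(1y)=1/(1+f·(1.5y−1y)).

1 1/2 1919/2000
2 1 9099/10000
3 3/2 1793/2000
4 2 1713/2000
f(1y,1.5y) = ((9099/10000)/(1793/2000) − 1)/(1/2) = 268/8965 ≈ 2.9894%

step 1 [0.5y] bond c/2=1/160: DF=(308959/320000 − 1/160·(0))/(1+1/160) = 1919/2000 ≈ 0.959500
step 2 [1y] bond c/2=1/100: DF=(464297/500000 − 1/100·(0.959500))/(1+1/100) = 9099/10000 ≈ 0.909900
step 3 [1.5y] zero: DF = P = 1793/2000 ≈ 0.896500
step 4 [2y] zero: DF = P = 1713/2000 ≈ 0.856500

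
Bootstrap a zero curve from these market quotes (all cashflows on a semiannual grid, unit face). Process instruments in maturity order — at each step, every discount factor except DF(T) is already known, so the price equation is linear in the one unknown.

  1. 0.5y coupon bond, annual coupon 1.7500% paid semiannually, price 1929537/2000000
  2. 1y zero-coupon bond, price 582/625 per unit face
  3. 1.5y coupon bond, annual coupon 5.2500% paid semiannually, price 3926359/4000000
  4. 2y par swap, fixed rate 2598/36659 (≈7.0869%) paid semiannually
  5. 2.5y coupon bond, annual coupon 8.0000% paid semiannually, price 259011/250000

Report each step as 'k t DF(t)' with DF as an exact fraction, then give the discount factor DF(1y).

step 1 [0.5y] bond c/2=7/800: DF=(1929537/2000000 − 7/800·(0))/(1+7/800) = 2391/2500 ≈ 0.956400
step 2 [1y] zero: DF = P = 582/625 ≈ 0.931200
step 3 [1.5y] bond c/2=21/800: DF=(3926359/4000000 − 21/800·(0.956400+0.931200))/(1+21/800) = 4541/5000 ≈ 0.908200
step 4 [2y] swap r/2=1299/36659: DF=(1 − 1299/36659·(0.956400+0.931200+0.908200))/(1+1299/36659) = 8701/10000 ≈ 0.870100
step 5 [2.5y] bond c/2=1/25: DF=(259011/250000 − 1/25·(0.956400+0.931200+0.908200+0.870100))/(1+1/25) = 1069/1250 ≈ 0.855200

1 1/2 2391/2500
2 1 582/625
3 3/2 4541/5000
4 2 8701/10000
5 5/2 1069/1250
DF(1y) = 582/625 ≈ 0.931200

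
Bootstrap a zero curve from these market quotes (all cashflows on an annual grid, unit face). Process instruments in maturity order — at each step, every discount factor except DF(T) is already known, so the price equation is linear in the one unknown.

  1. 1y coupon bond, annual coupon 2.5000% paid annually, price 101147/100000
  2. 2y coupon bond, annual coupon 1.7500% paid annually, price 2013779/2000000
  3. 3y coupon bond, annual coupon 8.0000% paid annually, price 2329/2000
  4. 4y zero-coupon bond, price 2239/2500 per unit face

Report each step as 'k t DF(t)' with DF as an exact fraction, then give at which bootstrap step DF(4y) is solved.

step 1 [1y] bond c/1=1/40: DF=(101147/100000 − 1/40·(0))/(1+1/40) = 2467/2500 ≈ 0.986800
step 2 [2y] bond c/1=7/400: DF=(2013779/2000000 − 7/400·(0.986800))/(1+7/400) = 4863/5000 ≈ 0.972600
step 3 [3y] bond c/1=2/25: DF=(2329/2000 − 2/25·(0.986800+0.972600))/(1+2/25) = 9331/10000 ≈ 0.933100
step 4 [4y] zero: DF = P = 2239/2500 ≈ 0.895600

1 1 2467/2500
2 2 4863/5000
3 3 9331/10000
4 4 2239/2500
DF(4y) is solved at step 4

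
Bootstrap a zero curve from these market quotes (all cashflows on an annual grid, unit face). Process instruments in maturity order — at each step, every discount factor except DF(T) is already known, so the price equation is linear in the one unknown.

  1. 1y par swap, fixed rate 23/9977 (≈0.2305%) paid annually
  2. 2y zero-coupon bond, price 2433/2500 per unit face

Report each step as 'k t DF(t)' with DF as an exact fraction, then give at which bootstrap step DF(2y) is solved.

step 1 [1y] swap r/1=23/9977: DF=(1 − 23/9977·(0))/(1+23/9977) = 9977/10000 ≈ 0.997700
step 2 [2y] zero: DF = P = 2433/2500 ≈ 0.973200

1 1 9977/10000
2 2 2433/2500
DF(2y) is solved at step 2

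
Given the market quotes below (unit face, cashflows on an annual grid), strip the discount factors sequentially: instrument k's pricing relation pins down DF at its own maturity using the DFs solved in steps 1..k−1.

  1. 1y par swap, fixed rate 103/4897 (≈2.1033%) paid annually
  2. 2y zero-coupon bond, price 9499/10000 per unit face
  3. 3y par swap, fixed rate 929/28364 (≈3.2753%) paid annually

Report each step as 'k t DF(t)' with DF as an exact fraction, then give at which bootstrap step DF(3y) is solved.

1 1 4897/5000
2 2 9499/10000
3 3 9071/10000
DF(3y) is solved at step 3

step 1 [1y] swap r/1=103/4897: DF=(1 − 103/4897·(0))/(1+103/4897) = 4897/5000 ≈ 0.979400
step 2 [2y] zero: DF = P = 9499/10000 ≈ 0.949900
step 3 [3y] swap r/1=929/28364: DF=(1 − 929/28364·(0.979400+0.949900))/(1+929/28364) = 9071/10000 ≈ 0.907100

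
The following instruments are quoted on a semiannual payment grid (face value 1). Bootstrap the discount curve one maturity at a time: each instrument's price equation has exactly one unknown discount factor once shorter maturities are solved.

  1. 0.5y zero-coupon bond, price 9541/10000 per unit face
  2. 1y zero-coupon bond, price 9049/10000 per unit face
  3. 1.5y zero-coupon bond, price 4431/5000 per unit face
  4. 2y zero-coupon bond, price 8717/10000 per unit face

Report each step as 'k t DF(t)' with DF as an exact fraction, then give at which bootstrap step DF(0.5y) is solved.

1 1/2 9541/10000
2 1 9049/10000
3 3/2 4431/5000
4 2 8717/10000
DF(0.5y) is solved at step 1

step 1 [0.5y] zero: DF = P = 9541/10000 ≈ 0.954100
step 2 [1y] zero: DF = P = 9049/10000 ≈ 0.904900
step 3 [1.5y] zero: DF = P = 4431/5000 ≈ 0.886200
step 4 [2y] zero: DF = P = 8717/10000 ≈ 0.871700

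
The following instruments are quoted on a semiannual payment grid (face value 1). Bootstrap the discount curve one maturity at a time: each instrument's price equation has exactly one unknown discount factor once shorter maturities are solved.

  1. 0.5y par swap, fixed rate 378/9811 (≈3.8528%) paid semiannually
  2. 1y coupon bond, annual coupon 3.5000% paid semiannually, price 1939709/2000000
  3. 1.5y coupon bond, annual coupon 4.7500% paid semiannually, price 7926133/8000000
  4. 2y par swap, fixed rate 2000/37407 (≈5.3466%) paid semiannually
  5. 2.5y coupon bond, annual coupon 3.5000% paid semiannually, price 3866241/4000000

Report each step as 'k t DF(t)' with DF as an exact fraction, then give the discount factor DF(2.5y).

1 1/2 9811/10000
2 1 9363/10000
3 3/2 9233/10000
4 2 9/10
5 5/2 1107/1250
DF(2.5y) = 1107/1250 ≈ 0.885600

step 1 [0.5y] swap r/2=189/9811: DF=(1 − 189/9811·(0))/(1+189/9811) = 9811/10000 ≈ 0.981100
step 2 [1y] bond c/2=7/400: DF=(1939709/2000000 − 7/400·(0.981100))/(1+7/400) = 9363/10000 ≈ 0.936300
step 3 [1.5y] bond c/2=19/800: DF=(7926133/8000000 − 19/800·(0.981100+0.936300))/(1+19/800) = 9233/10000 ≈ 0.923300
step 4 [2y] swap r/2=1000/37407: DF=(1 − 1000/37407·(0.981100+0.936300+0.923300))/(1+1000/37407) = 9/10 ≈ 0.900000
step 5 [2.5y] bond c/2=7/400: DF=(3866241/4000000 − 7/400·(0.981100+0.936300+0.923300+0.900000))/(1+7/400) = 1107/1250 ≈ 0.885600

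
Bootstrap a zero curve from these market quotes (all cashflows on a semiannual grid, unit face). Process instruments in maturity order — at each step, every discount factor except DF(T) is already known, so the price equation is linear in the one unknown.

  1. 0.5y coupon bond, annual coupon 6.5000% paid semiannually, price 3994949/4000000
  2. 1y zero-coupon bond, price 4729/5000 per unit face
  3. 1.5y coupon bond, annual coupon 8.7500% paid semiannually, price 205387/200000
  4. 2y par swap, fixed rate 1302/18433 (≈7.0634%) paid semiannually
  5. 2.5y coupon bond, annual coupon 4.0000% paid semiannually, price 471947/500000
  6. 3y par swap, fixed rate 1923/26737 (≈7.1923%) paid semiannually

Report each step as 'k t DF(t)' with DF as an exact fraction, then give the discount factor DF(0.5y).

step 1 [0.5y] bond c/2=13/400: DF=(3994949/4000000 − 13/400·(0))/(1+13/400) = 9673/10000 ≈ 0.967300
step 2 [1y] zero: DF = P = 4729/5000 ≈ 0.945800
step 3 [1.5y] bond c/2=7/160: DF=(205387/200000 − 7/160·(0.967300+0.945800))/(1+7/160) = 9037/10000 ≈ 0.903700
step 4 [2y] swap r/2=651/18433: DF=(1 − 651/18433·(0.967300+0.945800+0.903700))/(1+651/18433) = 4349/5000 ≈ 0.869800
step 5 [2.5y] bond c/2=1/50: DF=(471947/500000 − 1/50·(0.967300+0.945800+0.903700+0.869800))/(1+1/50) = 8531/10000 ≈ 0.853100
step 6 [3y] swap r/2=1923/53474: DF=(1 − 1923/53474·(0.967300+0.945800+0.903700+0.869800+0.853100))/(1+1923/53474) = 8077/10000 ≈ 0.807700

1 1/2 9673/10000
2 1 4729/5000
3 3/2 9037/10000
4 2 4349/5000
5 5/2 8531/10000
6 3 8077/10000
DF(0.5y) = 9673/10000 ≈ 0.967300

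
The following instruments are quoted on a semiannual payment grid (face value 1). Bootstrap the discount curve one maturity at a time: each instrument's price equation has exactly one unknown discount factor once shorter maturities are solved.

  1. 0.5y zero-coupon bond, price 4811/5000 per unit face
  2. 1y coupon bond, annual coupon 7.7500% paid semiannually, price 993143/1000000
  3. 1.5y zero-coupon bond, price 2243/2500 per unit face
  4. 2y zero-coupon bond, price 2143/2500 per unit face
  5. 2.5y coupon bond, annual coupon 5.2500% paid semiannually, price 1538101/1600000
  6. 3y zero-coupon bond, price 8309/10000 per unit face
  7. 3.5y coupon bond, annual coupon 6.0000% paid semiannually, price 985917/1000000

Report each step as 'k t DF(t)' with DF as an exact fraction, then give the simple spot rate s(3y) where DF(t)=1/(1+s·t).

step 1 [0.5y] zero: DF = P = 4811/5000 ≈ 0.962200
step 2 [1y] bond c/2=31/800: DF=(993143/1000000 − 31/800·(0.962200))/(1+31/800) = 4601/5000 ≈ 0.920200
step 3 [1.5y] zero: DF = P = 2243/2500 ≈ 0.897200
step 4 [2y] zero: DF = P = 2143/2500 ≈ 0.857200
step 5 [2.5y] bond c/2=21/800: DF=(1538101/1600000 − 21/800·(0.962200+0.920200+0.897200+0.857200))/(1+21/800) = 8437/10000 ≈ 0.843700
step 6 [3y] zero: DF = P = 8309/10000 ≈ 0.830900
step 7 [3.5y] bond c/2=3/100: DF=(985917/1000000 − 3/100·(0.962200+0.920200+0.897200+0.857200+0.843700+0.830900))/(1+3/100) = 321/400 ≈ 0.802500

1 1/2 4811/5000
2 1 4601/5000
3 3/2 2243/2500
4 2 2143/2500
5 5/2 8437/10000
6 3 8309/10000
7 7/2 321/400
s(3y) = (1/(8309/10000) − 1)/(3) = 1691/24927 ≈ 6.7838%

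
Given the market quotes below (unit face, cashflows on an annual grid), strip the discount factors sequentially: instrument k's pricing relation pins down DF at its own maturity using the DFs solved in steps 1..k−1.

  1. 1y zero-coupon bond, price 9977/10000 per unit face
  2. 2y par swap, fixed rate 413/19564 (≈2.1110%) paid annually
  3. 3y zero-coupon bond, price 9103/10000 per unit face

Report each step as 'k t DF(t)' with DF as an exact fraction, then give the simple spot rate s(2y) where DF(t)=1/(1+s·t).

1 1 9977/10000
2 2 9587/10000
3 3 9103/10000
s(2y) = (1/(9587/10000) − 1)/(2) = 413/19174 ≈ 2.1540%

step 1 [1y] zero: DF = P = 9977/10000 ≈ 0.997700
step 2 [2y] swap r/1=413/19564: DF=(1 − 413/19564·(0.997700))/(1+413/19564) = 9587/10000 ≈ 0.958700
step 3 [3y] zero: DF = P = 9103/10000 ≈ 0.910300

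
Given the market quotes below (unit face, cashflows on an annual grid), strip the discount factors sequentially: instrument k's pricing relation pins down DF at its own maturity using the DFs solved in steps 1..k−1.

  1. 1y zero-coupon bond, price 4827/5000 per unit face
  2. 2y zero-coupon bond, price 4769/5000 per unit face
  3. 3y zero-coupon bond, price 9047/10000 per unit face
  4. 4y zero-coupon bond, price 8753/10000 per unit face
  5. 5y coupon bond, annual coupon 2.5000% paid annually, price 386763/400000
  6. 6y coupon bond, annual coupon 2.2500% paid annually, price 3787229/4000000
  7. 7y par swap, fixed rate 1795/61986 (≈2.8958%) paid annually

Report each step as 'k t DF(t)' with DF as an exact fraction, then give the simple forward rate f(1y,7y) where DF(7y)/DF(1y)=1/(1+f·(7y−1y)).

1 1 4827/5000
2 2 4769/5000
3 3 9047/10000
4 4 8753/10000
5 5 8531/10000
6 6 4129/5000
7 7 1641/2000
f(1y,7y) = ((4827/5000)/(1641/2000) − 1)/(6) = 161/5470 ≈ 2.9433%

step 1 [1y] zero: DF = P = 4827/5000 ≈ 0.965400
step 2 [2y] zero: DF = P = 4769/5000 ≈ 0.953800
step 3 [3y] zero: DF = P = 9047/10000 ≈ 0.904700
step 4 [4y] zero: DF = P = 8753/10000 ≈ 0.875300
step 5 [5y] bond c/1=1/40: DF=(386763/400000 − 1/40·(0.965400+0.953800+0.904700+0.875300))/(1+1/40) = 8531/10000 ≈ 0.853100
step 6 [6y] bond c/1=9/400: DF=(3787229/4000000 − 9/400·(0.965400+0.953800+0.904700+0.875300+0.853100))/(1+9/400) = 4129/5000 ≈ 0.825800
step 7 [7y] swap r/1=1795/61986: DF=(1 − 1795/61986·(0.965400+0.953800+0.904700+0.875300+0.853100+0.825800))/(1+1795/61986) = 1641/2000 ≈ 0.820500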